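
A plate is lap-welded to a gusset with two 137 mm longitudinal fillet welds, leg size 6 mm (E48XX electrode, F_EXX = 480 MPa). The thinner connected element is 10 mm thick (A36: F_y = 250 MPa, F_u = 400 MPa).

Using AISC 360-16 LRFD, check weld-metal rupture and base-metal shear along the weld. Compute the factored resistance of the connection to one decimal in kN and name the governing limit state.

251.1 kN (weld metal governs)

Weld metal: throat = 0.707×6 = 4.242 mm, L = 2×137 = 274 mm. φR_n = 0.75 × 0.6 × 480 × 4.242 × 274 = 251.1 kN.
Base metal shear (10 mm plate): yield φR_n = 1.0×0.6×250×10×274 = 411.0 kN; rupture φR_n = 0.75×0.6×400×10×274 = 493.2 kN; take 411.0 kN (yield).
Governing: min(251.1, 411.0) = 251.1 kN → weld metal.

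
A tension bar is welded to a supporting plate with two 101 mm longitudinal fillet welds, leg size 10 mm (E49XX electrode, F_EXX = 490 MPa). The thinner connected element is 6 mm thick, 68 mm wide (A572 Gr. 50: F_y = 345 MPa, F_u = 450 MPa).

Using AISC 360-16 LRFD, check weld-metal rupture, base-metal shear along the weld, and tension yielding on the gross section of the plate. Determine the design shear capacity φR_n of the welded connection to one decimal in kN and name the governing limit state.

126.7 kN (gross-section yield governs)

Weld metal: throat = 0.707×10 = 7.07 mm, L = 2×101 = 202 mm. φR_n = 0.75 × 0.6 × 490 × 7.07 × 202 = 314.9 kN.
Base metal shear (6 mm plate): yield φR_n = 1.0×0.6×345×6×202 = 250.9 kN; rupture φR_n = 0.75×0.6×450×6×202 = 245.4 kN; take 245.4 kN (rupture).
Tension yield (gross): A_g = 68×6 = 408 mm². φR_n = 0.90 × 345 × 408 = 126.7 kN.
Governing: min(314.9, 245.4, 126.7) = 126.7 kN → gross-section yield.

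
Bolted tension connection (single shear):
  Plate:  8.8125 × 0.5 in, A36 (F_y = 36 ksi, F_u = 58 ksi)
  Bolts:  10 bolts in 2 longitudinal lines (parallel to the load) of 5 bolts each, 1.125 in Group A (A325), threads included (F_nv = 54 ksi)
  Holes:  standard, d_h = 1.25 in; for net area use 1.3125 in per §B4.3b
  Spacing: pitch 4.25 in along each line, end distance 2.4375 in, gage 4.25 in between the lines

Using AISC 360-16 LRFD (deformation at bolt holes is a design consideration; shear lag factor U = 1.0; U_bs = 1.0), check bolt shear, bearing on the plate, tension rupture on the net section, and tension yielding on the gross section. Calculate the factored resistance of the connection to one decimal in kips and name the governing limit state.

134.6 kips (net-section rupture governs)

Bolt shear: A_b = π(1.125)²/4 = 0.99402 in². φR_n = 0.75 × 54 × 0.99402 × 10 × 1 = 402.6 kips.
Bearing (0.5 in plate, F_u = 58 ksi): end bolts L_c = 2.4375 − 1.25/2 = 1.8125, R_n = min(1.2×1.8125×0.5×58, 2.4×1.125×0.5×58) = 63.075 kips/bolt; interior L_c = 4.25 − 1.25 = 3, R_n = 78.3 kips/bolt. φR_n = 0.75 × (2×63.075 + 8×78.3) = 564.4 kips.
Tension rupture (net): A_n = (8.8125 − 2×1.3125)×0.5 = 3.0938 in² (U = 1.0, A_e = A_n). φR_n = 0.75 × 58 × 3.0938 = 134.6 kips.
Tension yield (gross): A_g = 8.8125×0.5 = 4.4063 in². φR_n = 0.90 × 36 × 4.4063 = 142.8 kips.
Governing: min(402.6, 564.4, 134.6, 142.8) = 134.6 kips → net-section rupture.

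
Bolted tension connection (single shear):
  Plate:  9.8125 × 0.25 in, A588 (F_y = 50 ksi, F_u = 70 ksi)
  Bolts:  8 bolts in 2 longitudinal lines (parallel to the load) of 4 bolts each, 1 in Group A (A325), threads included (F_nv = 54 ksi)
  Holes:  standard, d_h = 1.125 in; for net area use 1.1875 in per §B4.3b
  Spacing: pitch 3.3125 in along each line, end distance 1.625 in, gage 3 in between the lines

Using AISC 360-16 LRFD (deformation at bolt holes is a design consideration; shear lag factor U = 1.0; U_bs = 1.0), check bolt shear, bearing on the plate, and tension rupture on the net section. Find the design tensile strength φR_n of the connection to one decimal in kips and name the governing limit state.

Bolt shear: A_b = π(1)²/4 = 0.7854 in². φR_n = 0.75 × 54 × 0.7854 × 8 × 1 = 254.5 kips.
Bearing (0.25 in plate, F_u = 70 ksi): end bolts L_c = 1.625 − 1.125/2 = 1.0625, R_n = min(1.2×1.0625×0.25×70, 2.4×1×0.25×70) = 22.313 kips/bolt; interior L_c = 3.3125 − 1.125 = 2.1875, R_n = 42 kips/bolt. φR_n = 0.75 × (2×22.313 + 6×42) = 222.5 kips.
Tension rupture (net): A_n = (9.8125 − 2×1.1875)×0.25 = 1.8594 in² (U = 1.0, A_e = A_n). φR_n = 0.75 × 70 × 1.8594 = 97.6 kips.
Governing: min(254.5, 222.5, 97.6) = 97.6 kips → net-section rupture.

97.6 kips (net-section rupture governs)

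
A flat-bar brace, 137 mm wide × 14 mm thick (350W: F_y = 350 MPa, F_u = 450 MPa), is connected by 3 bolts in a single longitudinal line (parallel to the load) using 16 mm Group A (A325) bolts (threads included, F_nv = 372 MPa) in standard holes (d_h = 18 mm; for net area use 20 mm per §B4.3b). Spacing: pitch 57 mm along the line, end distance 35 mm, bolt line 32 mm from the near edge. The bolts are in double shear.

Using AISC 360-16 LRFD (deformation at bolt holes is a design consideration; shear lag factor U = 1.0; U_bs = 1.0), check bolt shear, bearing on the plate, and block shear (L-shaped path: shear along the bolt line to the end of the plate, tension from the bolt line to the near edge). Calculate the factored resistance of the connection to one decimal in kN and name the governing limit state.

336.6 kN (bolt shear governs)

Bolt shear: A_b = π(16)²/4 = 201.06 mm². φR_n = 0.75 × 372 × 201.06 × 3 × 2 = 336.6 kN.
Bearing (14 mm plate, F_u = 450 MPa): end bolts L_c = 35 − 18/2 = 26, R_n = min(1.2×26×14×450, 2.4×16×14×450) = 196.56 kN/bolt; interior L_c = 57 − 18 = 39, R_n = 241.92 kN/bolt. φR_n = 0.75 × (1×196.56 + 2×241.92) = 510.3 kN.
Block shear: shear path 1×[35+2×57] = 1×149 mm, A_gv = 2086, A_nv = 1×(149 − 2.5×20)×14 = 1386 mm²; tension to near edge: (32 − 0.5×20)×14 = 308 mm². R_n = min(0.6×450×1386, 0.6×350×2086) + 1.0×450×308 = min(374.22, 438.06) + 138.6 = 512.82 kN. φR_n = 0.75 × 512.82 = 384.6 kN.
Governing: min(336.6, 510.3, 384.6) = 336.6 kN → bolt shear.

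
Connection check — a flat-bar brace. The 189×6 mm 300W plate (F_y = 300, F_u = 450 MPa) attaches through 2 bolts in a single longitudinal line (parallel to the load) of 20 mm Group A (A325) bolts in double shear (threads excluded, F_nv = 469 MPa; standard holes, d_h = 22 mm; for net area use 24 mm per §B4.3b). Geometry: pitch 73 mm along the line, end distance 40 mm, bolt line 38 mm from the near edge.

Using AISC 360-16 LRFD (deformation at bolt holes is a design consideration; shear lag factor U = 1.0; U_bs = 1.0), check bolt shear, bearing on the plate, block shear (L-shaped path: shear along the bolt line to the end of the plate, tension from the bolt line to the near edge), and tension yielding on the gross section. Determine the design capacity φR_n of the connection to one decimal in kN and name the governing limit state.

144.2 kN (block shear governs)

Bolt shear: A_b = π(20)²/4 = 314.16 mm². φR_n = 0.75 × 469 × 314.16 × 2 × 2 = 442.0 kN.
Bearing (6 mm plate, F_u = 450 MPa): end bolts L_c = 40 − 22/2 = 29, R_n = min(1.2×29×6×450, 2.4×20×6×450) = 93.96 kN/bolt; interior L_c = 73 − 22 = 51, R_n = 129.6 kN/bolt. φR_n = 0.75 × (1×93.96 + 1×129.6) = 167.7 kN.
Block shear: shear path 1×[40+1×73] = 1×113 mm, A_gv = 678, A_nv = 1×(113 − 1.5×24)×6 = 462 mm²; tension to near edge: (38 − 0.5×24)×6 = 156 mm². R_n = min(0.6×450×462, 0.6×300×678) + 1.0×450×156 = min(124.74, 122.04) + 70.2 = 192.24 kN. φR_n = 0.75 × 192.24 = 144.2 kN.
Tension yield (gross): A_g = 189×6 = 1134 mm². φR_n = 0.90 × 300 × 1134 = 306.2 kN.
Governing: min(442.0, 167.7, 144.2, 306.2) = 144.2 kN → block shear.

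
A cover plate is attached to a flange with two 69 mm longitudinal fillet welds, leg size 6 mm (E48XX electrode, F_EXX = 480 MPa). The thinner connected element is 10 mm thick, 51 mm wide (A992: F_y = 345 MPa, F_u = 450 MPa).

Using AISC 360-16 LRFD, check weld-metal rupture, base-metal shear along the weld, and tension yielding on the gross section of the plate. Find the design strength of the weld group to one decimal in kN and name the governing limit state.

Weld metal: throat = 0.707×6 = 4.242 mm, L = 2×69 = 138 mm. φR_n = 0.75 × 0.6 × 480 × 4.242 × 138 = 126.4 kN.
Base metal shear (10 mm plate): yield φR_n = 1.0×0.6×345×10×138 = 285.7 kN; rupture φR_n = 0.75×0.6×450×10×138 = 279.5 kN; take 279.5 kN (rupture).
Tension yield (gross): A_g = 51×10 = 510 mm². φR_n = 0.90 × 345 × 510 = 158.4 kN.
Governing: min(126.4, 279.5, 158.4) = 126.4 kN → weld metal.

126.4 kN (weld metal governs)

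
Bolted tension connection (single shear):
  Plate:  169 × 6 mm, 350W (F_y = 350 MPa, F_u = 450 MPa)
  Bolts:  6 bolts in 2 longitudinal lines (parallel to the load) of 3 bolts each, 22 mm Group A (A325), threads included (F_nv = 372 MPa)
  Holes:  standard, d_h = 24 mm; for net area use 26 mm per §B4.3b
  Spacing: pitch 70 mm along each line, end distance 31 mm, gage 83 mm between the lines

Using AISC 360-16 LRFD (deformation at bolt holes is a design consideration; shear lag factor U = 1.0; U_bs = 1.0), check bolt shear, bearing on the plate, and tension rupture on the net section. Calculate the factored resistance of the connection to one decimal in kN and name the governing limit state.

Bolt shear: A_b = π(22)²/4 = 380.13 mm². φR_n = 0.75 × 372 × 380.13 × 6 × 1 = 636.3 kN.
Bearing (6 mm plate, F_u = 450 MPa): end bolts L_c = 31 − 24/2 = 19, R_n = min(1.2×19×6×450, 2.4×22×6×450) = 61.56 kN/bolt; interior L_c = 70 − 24 = 46, R_n = 142.56 kN/bolt. φR_n = 0.75 × (2×61.56 + 4×142.56) = 520.0 kN.
Tension rupture (net): A_n = (169 − 2×26)×6 = 702 mm² (U = 1.0, A_e = A_n). φR_n = 0.75 × 450 × 702 = 236.9 kN.
Governing: min(636.3, 520.0, 236.9) = 236.9 kN → net-section rupture.

236.9 kN (net-section rupture governs)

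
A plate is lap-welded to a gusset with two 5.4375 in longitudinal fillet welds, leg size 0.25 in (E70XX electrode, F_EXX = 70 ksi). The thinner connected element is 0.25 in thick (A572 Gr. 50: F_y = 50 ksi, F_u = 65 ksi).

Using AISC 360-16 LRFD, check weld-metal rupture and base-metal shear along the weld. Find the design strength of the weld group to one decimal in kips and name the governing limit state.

60.5 kips (weld metal governs)

Weld metal: throat = 0.707×0.25 = 0.17675 in, L = 2×5.4375 = 10.875 in. φR_n = 0.75 × 0.6 × 70 × 0.17675 × 10.875 = 60.5 kips.
Base metal shear (0.25 in plate): yield φR_n = 1.0×0.6×50×0.25×10.875 = 81.6 kips; rupture φR_n = 0.75×0.6×65×0.25×10.875 = 79.5 kips; take 79.5 kips (rupture).
Governing: min(60.5, 79.5) = 60.5 kips → weld metal.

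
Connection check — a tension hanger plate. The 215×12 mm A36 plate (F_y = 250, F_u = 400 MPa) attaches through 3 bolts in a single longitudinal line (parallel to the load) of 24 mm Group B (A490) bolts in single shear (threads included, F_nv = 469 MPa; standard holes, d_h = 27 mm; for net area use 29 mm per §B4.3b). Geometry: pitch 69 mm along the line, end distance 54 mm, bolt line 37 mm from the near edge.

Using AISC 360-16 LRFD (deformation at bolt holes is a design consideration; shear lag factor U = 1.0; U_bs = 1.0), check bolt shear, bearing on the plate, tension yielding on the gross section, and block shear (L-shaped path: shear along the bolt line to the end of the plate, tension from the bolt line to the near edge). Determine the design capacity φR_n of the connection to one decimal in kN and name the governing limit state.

339.1 kN (block shear governs)

Bolt shear: A_b = π(24)²/4 = 452.39 mm². φR_n = 0.75 × 469 × 452.39 × 3 × 1 = 477.4 kN.
Bearing (12 mm plate, F_u = 400 MPa): end bolts L_c = 54 − 27/2 = 40.5, R_n = min(1.2×40.5×12×400, 2.4×24×12×400) = 233.28 kN/bolt; interior L_c = 69 − 27 = 42, R_n = 241.92 kN/bolt. φR_n = 0.75 × (1×233.28 + 2×241.92) = 537.8 kN.
Tension yield (gross): A_g = 215×12 = 2580 mm². φR_n = 0.90 × 250 × 2580 = 580.5 kN.
Block shear: shear path 1×[54+2×69] = 1×192 mm, A_gv = 2304, A_nv = 1×(192 − 2.5×29)×12 = 1434 mm²; tension to near edge: (37 − 0.5×29)×12 = 270 mm². R_n = min(0.6×400×1434, 0.6×250×2304) + 1.0×400×270 = min(344.16, 345.6) + 108 = 452.16 kN. φR_n = 0.75 × 452.16 = 339.1 kN.
Governing: min(477.4, 537.8, 580.5, 339.1) = 339.1 kN → block shear.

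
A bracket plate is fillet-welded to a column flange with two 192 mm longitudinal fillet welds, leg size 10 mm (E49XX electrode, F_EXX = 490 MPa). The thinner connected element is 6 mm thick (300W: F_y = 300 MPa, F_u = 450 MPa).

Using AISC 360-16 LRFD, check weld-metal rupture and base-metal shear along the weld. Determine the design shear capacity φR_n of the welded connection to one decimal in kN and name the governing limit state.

Weld metal: throat = 0.707×10 = 7.07 mm, L = 2×192 = 384 mm. φR_n = 0.75 × 0.6 × 490 × 7.07 × 384 = 598.6 kN.
Base metal shear (6 mm plate): yield φR_n = 1.0×0.6×300×6×384 = 414.7 kN; rupture φR_n = 0.75×0.6×450×6×384 = 466.6 kN; take 414.7 kN (yield).
Governing: min(598.6, 414.7) = 414.7 kN → base-metal shear.

414.7 kN (base-metal shear governs)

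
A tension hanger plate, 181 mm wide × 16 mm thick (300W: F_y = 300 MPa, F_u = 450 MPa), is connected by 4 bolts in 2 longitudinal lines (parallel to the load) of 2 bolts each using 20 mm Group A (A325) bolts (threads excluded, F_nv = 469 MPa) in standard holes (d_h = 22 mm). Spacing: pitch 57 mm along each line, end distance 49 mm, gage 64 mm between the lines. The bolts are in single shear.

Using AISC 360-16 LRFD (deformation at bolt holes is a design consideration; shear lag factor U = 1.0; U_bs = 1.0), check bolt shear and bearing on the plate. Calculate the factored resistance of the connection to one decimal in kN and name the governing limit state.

Bolt shear: A_b = π(20)²/4 = 314.16 mm². φR_n = 0.75 × 469 × 314.16 × 4 × 1 = 442.0 kN.
Bearing (16 mm plate, F_u = 450 MPa): end bolts L_c = 49 − 22/2 = 38, R_n = min(1.2×38×16×450, 2.4×20×16×450) = 328.32 kN/bolt; interior L_c = 57 − 22 = 35, R_n = 302.4 kN/bolt. φR_n = 0.75 × (2×328.32 + 2×302.4) = 946.1 kN.
Governing: min(442.0, 946.1) = 442.0 kN → bolt shear.

442.0 kN (bolt shear governs)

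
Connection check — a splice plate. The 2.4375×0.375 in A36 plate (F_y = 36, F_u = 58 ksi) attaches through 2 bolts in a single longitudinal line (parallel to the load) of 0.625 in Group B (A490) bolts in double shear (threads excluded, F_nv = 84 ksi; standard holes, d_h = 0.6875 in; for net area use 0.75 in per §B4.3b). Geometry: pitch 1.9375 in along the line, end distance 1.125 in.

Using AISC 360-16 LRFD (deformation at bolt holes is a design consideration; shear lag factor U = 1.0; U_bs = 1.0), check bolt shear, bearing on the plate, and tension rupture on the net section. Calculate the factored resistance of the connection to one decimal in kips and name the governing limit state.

27.5 kips (net-section rupture governs)

Bolt shear: A_b = π(0.625)²/4 = 0.3068 in². φR_n = 0.75 × 84 × 0.3068 × 2 × 2 = 77.3 kips.
Bearing (0.375 in plate, F_u = 58 ksi): end bolts L_c = 1.125 − 0.6875/2 = 0.78125, R_n = min(1.2×0.78125×0.375×58, 2.4×0.625×0.375×58) = 20.391 kips/bolt; interior L_c = 1.9375 − 0.6875 = 1.25, R_n = 32.625 kips/bolt. φR_n = 0.75 × (1×20.391 + 1×32.625) = 39.8 kips.
Tension rupture (net): A_n = (2.4375 − 1×0.75)×0.375 = 0.63281 in² (U = 1.0, A_e = A_n). φR_n = 0.75 × 58 × 0.63281 = 27.5 kips.
Governing: min(77.3, 39.8, 27.5) = 27.5 kips → net-section rupture.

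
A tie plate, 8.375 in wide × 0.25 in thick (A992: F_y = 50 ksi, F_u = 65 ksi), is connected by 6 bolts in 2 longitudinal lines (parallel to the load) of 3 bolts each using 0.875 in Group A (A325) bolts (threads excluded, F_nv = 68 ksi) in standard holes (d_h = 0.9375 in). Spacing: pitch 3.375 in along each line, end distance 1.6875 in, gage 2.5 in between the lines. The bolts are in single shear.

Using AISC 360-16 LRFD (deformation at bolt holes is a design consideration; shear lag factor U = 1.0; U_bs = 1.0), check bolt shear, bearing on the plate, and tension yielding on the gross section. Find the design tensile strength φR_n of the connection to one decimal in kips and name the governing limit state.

94.2 kips (gross-section yield governs)

Bolt shear: A_b = π(0.875)²/4 = 0.60132 in². φR_n = 0.75 × 68 × 0.60132 × 6 × 1 = 184.0 kips.
Bearing (0.25 in plate, F_u = 65 ksi): end bolts L_c = 1.6875 − 0.9375/2 = 1.21875, R_n = min(1.2×1.21875×0.25×65, 2.4×0.875×0.25×65) = 23.766 kips/bolt; interior L_c = 3.375 − 0.9375 = 2.4375, R_n = 34.125 kips/bolt. φR_n = 0.75 × (2×23.766 + 4×34.125) = 138.0 kips.
Tension yield (gross): A_g = 8.375×0.25 = 2.0938 in². φR_n = 0.90 × 50 × 2.0938 = 94.2 kips.
Governing: min(184.0, 138.0, 94.2) = 94.2 kips → gross-section yield.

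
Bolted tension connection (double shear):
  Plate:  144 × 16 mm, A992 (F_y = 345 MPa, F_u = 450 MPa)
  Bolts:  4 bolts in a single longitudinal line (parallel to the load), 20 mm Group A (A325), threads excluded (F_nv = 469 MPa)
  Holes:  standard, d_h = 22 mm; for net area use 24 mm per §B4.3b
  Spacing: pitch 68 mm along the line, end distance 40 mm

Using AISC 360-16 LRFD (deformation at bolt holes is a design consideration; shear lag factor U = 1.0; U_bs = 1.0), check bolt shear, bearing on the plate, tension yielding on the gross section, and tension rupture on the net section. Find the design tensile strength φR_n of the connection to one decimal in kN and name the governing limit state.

648.0 kN (net-section rupture governs)

Bolt shear: A_b = π(20)²/4 = 314.16 mm². φR_n = 0.75 × 469 × 314.16 × 4 × 2 = 884.0 kN.
Bearing (16 mm plate, F_u = 450 MPa): end bolts L_c = 40 − 22/2 = 29, R_n = min(1.2×29×16×450, 2.4×20×16×450) = 250.56 kN/bolt; interior L_c = 68 − 22 = 46, R_n = 345.6 kN/bolt. φR_n = 0.75 × (1×250.56 + 3×345.6) = 965.5 kN.
Tension yield (gross): A_g = 144×16 = 2304 mm². φR_n = 0.90 × 345 × 2304 = 715.4 kN.
Tension rupture (net): A_n = (144 − 1×24)×16 = 1920 mm² (U = 1.0, A_e = A_n). φR_n = 0.75 × 450 × 1920 = 648.0 kN.
Governing: min(884.0, 965.5, 715.4, 648.0) = 648.0 kN → net-section rupture.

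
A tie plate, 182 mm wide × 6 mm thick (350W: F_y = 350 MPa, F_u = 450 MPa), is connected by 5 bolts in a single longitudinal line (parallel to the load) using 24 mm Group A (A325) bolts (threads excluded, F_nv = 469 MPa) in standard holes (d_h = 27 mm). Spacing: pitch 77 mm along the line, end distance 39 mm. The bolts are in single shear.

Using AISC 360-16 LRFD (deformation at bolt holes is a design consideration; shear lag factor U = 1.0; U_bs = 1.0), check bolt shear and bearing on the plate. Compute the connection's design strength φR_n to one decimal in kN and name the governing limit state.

Bolt shear: A_b = π(24)²/4 = 452.39 mm². φR_n = 0.75 × 469 × 452.39 × 5 × 1 = 795.6 kN.
Bearing (6 mm plate, F_u = 450 MPa): end bolts L_c = 39 − 27/2 = 25.5, R_n = min(1.2×25.5×6×450, 2.4×24×6×450) = 82.62 kN/bolt; interior L_c = 77 − 27 = 50, R_n = 155.52 kN/bolt. φR_n = 0.75 × (1×82.62 + 4×155.52) = 528.5 kN.
Governing: min(795.6, 528.5) = 528.5 kN → bearing.

528.5 kN (bearing governs)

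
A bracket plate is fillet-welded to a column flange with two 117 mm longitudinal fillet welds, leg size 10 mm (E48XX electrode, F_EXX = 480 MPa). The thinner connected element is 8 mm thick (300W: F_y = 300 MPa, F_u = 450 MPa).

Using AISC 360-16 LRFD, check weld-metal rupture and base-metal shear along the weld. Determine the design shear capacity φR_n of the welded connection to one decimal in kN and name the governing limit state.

337.0 kN (base-metal shear governs)

Weld metal: throat = 0.707×10 = 7.07 mm, L = 2×117 = 234 mm. φR_n = 0.75 × 0.6 × 480 × 7.07 × 234 = 357.3 kN.
Base metal shear (8 mm plate): yield φR_n = 1.0×0.6×300×8×234 = 337.0 kN; rupture φR_n = 0.75×0.6×450×8×234 = 379.1 kN; take 337.0 kN (yield).
Governing: min(357.3, 337.0) = 337.0 kN → base-metal shear.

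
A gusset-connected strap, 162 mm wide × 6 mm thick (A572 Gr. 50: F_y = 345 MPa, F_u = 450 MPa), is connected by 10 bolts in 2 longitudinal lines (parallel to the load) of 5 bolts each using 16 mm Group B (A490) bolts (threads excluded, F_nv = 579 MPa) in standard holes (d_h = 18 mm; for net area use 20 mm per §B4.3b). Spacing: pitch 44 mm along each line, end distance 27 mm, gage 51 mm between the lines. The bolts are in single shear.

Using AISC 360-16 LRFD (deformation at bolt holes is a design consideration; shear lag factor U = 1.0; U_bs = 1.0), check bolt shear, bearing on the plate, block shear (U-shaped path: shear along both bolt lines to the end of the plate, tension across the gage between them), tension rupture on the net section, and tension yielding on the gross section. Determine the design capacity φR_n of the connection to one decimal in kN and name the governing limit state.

Bolt shear: A_b = π(16)²/4 = 201.06 mm². φR_n = 0.75 × 579 × 201.06 × 10 × 1 = 873.1 kN.
Bearing (6 mm plate, F_u = 450 MPa): end bolts L_c = 27 − 18/2 = 18, R_n = min(1.2×18×6×450, 2.4×16×6×450) = 58.32 kN/bolt; interior L_c = 44 − 18 = 26, R_n = 84.24 kN/bolt. φR_n = 0.75 × (2×58.32 + 8×84.24) = 592.9 kN.
Block shear: shear path 2×[27+4×44] = 2×203 mm, A_gv = 2436, A_nv = 2×(203 − 4.5×20)×6 = 1356 mm²; tension across gage: (51 − 1×20)×6 = 186 mm². R_n = min(0.6×450×1356, 0.6×345×2436) + 1.0×450×186 = min(366.12, 504.25) + 83.7 = 449.82 kN. φR_n = 0.75 × 449.82 = 337.4 kN.
Tension rupture (net): A_n = (162 − 2×20)×6 = 732 mm² (U = 1.0, A_e = A_n). φR_n = 0.75 × 450 × 732 = 247.1 kN.
Tension yield (gross): A_g = 162×6 = 972 mm². φR_n = 0.90 × 345 × 972 = 301.8 kN.
Governing: min(873.1, 592.9, 337.4, 247.1, 301.8) = 247.1 kN → net-section rupture.

247.1 kN (net-section rupture governs)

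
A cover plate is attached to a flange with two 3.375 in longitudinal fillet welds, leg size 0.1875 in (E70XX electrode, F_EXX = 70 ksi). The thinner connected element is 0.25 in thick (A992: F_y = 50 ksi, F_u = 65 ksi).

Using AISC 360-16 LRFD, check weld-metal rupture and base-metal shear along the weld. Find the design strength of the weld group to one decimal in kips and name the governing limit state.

28.2 kips (weld metal governs)

Weld metal: throat = 0.707×0.1875 = 0.13256 in, L = 2×3.375 = 6.75 in. φR_n = 0.75 × 0.6 × 70 × 0.13256 × 6.75 = 28.2 kips.
Base metal shear (0.25 in plate): yield φR_n = 1.0×0.6×50×0.25×6.75 = 50.6 kips; rupture φR_n = 0.75×0.6×65×0.25×6.75 = 49.4 kips; take 49.4 kips (rupture).
Governing: min(28.2, 49.4) = 28.2 kips → weld metal.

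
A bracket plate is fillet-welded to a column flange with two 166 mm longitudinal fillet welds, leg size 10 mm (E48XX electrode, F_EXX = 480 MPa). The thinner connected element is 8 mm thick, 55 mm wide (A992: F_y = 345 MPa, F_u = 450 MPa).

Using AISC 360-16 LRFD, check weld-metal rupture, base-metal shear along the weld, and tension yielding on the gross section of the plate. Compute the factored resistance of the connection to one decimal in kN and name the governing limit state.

136.6 kN (gross-section yield governs)

Weld metal: throat = 0.707×10 = 7.07 mm, L = 2×166 = 332 mm. φR_n = 0.75 × 0.6 × 480 × 7.07 × 332 = 507.0 kN.
Base metal shear (8 mm plate): yield φR_n = 1.0×0.6×345×8×332 = 549.8 kN; rupture φR_n = 0.75×0.6×450×8×332 = 537.8 kN; take 537.8 kN (rupture).
Tension yield (gross): A_g = 55×8 = 440 mm². φR_n = 0.90 × 345 × 440 = 136.6 kN.
Governing: min(507.0, 537.8, 136.6) = 136.6 kN → gross-section yield.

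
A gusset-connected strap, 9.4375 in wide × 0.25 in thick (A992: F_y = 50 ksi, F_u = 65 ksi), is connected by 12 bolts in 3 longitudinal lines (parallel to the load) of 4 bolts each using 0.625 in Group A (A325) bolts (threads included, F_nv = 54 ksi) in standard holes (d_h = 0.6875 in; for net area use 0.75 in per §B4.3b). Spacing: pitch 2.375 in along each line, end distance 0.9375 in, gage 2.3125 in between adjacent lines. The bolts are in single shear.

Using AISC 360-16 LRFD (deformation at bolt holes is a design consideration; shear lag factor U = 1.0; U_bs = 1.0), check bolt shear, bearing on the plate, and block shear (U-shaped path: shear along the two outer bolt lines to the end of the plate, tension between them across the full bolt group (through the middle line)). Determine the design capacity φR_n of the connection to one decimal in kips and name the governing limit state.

117.6 kips (block shear governs)

Bolt shear: A_b = π(0.625)²/4 = 0.3068 in². φR_n = 0.75 × 54 × 0.3068 × 12 × 1 = 149.1 kips.
Bearing (0.25 in plate, F_u = 65 ksi): end bolts L_c = 0.9375 − 0.6875/2 = 0.59375, R_n = min(1.2×0.59375×0.25×65, 2.4×0.625×0.25×65) = 11.578 kips/bolt; interior L_c = 2.375 − 0.6875 = 1.6875, R_n = 24.375 kips/bolt. φR_n = 0.75 × (3×11.578 + 9×24.375) = 190.6 kips.
Block shear: shear path 2×[0.9375+3×2.375] = 2×8.0625 in, A_gv = 4.0313, A_nv = 2×(8.0625 − 3.5×0.75)×0.25 = 2.7188 in²; tension across gage: (4.625 − 2×0.75)×0.25 = 0.78125 in². R_n = min(0.6×65×2.7188, 0.6×50×4.0313) + 1.0×65×0.78125 = min(106.03, 120.94) + 50.781 = 156.81 kips. φR_n = 0.75 × 156.81 = 117.6 kips.
Governing: min(149.1, 190.6, 117.6) = 117.6 kips → block shear.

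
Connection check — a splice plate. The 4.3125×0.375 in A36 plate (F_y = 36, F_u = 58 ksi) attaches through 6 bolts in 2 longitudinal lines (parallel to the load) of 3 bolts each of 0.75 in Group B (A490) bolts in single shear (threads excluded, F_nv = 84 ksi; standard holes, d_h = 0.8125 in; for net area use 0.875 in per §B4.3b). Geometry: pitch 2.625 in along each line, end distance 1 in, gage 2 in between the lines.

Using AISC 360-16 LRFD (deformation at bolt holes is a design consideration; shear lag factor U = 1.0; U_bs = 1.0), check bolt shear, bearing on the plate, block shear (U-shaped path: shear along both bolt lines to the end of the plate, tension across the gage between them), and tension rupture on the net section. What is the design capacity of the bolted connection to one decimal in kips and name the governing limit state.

Bolt shear: A_b = π(0.75)²/4 = 0.44179 in². φR_n = 0.75 × 84 × 0.44179 × 6 × 1 = 167.0 kips.
Bearing (0.375 in plate, F_u = 58 ksi): end bolts L_c = 1 − 0.8125/2 = 0.59375, R_n = min(1.2×0.59375×0.375×58, 2.4×0.75×0.375×58) = 15.497 kips/bolt; interior L_c = 2.625 − 0.8125 = 1.8125, R_n = 39.15 kips/bolt. φR_n = 0.75 × (2×15.497 + 4×39.15) = 140.7 kips.
Block shear: shear path 2×[1+2×2.625] = 2×6.25 in, A_gv = 4.6875, A_nv = 2×(6.25 − 2.5×0.875)×0.375 = 3.0469 in²; tension across gage: (2 − 1×0.875)×0.375 = 0.42188 in². R_n = min(0.6×58×3.0469, 0.6×36×4.6875) + 1.0×58×0.42188 = min(106.03, 101.25) + 24.469 = 125.72 kips. φR_n = 0.75 × 125.72 = 94.3 kips.
Tension rupture (net): A_n = (4.3125 − 2×0.875)×0.375 = 0.96094 in² (U = 1.0, A_e = A_n). φR_n = 0.75 × 58 × 0.96094 = 41.8 kips.
Governing: min(167.0, 140.7, 94.3, 41.8) = 41.8 kips → net-section rupture.

41.8 kips (net-section rupture governs)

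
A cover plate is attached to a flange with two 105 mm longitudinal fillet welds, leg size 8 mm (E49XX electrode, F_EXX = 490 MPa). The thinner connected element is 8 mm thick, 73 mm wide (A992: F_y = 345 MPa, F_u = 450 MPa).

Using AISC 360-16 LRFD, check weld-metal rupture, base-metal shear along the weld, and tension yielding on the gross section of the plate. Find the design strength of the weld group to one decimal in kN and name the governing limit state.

Weld metal: throat = 0.707×8 = 5.656 mm, L = 2×105 = 210 mm. φR_n = 0.75 × 0.6 × 490 × 5.656 × 210 = 261.9 kN.
Base metal shear (8 mm plate): yield φR_n = 1.0×0.6×345×8×210 = 347.8 kN; rupture φR_n = 0.75×0.6×450×8×210 = 340.2 kN; take 340.2 kN (rupture).
Tension yield (gross): A_g = 73×8 = 584 mm². φR_n = 0.90 × 345 × 584 = 181.3 kN.
Governing: min(261.9, 340.2, 181.3) = 181.3 kN → gross-section yield.

181.3 kN (gross-section yield governs)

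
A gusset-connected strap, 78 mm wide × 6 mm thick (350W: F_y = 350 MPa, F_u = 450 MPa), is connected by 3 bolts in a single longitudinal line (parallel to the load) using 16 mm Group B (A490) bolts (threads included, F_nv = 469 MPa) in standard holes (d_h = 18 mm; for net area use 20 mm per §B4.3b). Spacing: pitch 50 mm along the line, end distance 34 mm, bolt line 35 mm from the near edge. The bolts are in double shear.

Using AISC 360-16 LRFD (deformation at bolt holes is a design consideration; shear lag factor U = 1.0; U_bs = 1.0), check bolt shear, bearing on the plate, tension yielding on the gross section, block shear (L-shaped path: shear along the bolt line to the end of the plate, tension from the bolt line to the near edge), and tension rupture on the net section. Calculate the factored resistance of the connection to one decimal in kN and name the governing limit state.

117.5 kN (net-section rupture governs)

Bolt shear: A_b = π(16)²/4 = 201.06 mm². φR_n = 0.75 × 469 × 201.06 × 3 × 2 = 424.3 kN.
Bearing (6 mm plate, F_u = 450 MPa): end bolts L_c = 34 − 18/2 = 25, R_n = min(1.2×25×6×450, 2.4×16×6×450) = 81 kN/bolt; interior L_c = 50 − 18 = 32, R_n = 103.68 kN/bolt. φR_n = 0.75 × (1×81 + 2×103.68) = 216.3 kN.
Tension yield (gross): A_g = 78×6 = 468 mm². φR_n = 0.90 × 350 × 468 = 147.4 kN.
Block shear: shear path 1×[34+2×50] = 1×134 mm, A_gv = 804, A_nv = 1×(134 − 2.5×20)×6 = 504 mm²; tension to near edge: (35 − 0.5×20)×6 = 150 mm². R_n = min(0.6×450×504, 0.6×350×804) + 1.0×450×150 = min(136.08, 168.84) + 67.5 = 203.58 kN. φR_n = 0.75 × 203.58 = 152.7 kN.
Tension rupture (net): A_n = (78 − 1×20)×6 = 348 mm² (U = 1.0, A_e = A_n). φR_n = 0.75 × 450 × 348 = 117.5 kN.
Governing: min(424.3, 216.3, 147.4, 152.7, 117.5) = 117.5 kN → net-section rupture.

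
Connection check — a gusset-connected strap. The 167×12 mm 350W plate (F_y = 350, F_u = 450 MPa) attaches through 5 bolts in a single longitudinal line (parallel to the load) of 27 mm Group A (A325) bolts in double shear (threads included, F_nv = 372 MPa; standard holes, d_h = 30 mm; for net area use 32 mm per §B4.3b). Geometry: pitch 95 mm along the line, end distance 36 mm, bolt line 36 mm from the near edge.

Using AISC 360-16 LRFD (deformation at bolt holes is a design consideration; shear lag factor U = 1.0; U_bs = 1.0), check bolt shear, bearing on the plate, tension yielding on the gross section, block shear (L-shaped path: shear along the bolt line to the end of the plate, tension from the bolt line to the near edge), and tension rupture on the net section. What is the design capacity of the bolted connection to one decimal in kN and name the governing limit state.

546.8 kN (net-section rupture governs)

Bolt shear: A_b = π(27)²/4 = 572.56 mm². φR_n = 0.75 × 372 × 572.56 × 5 × 2 = 1597.4 kN.
Bearing (12 mm plate, F_u = 450 MPa): end bolts L_c = 36 − 30/2 = 21, R_n = min(1.2×21×12×450, 2.4×27×12×450) = 136.08 kN/bolt; interior L_c = 95 − 30 = 65, R_n = 349.92 kN/bolt. φR_n = 0.75 × (1×136.08 + 4×349.92) = 1151.8 kN.
Tension yield (gross): A_g = 167×12 = 2004 mm². φR_n = 0.90 × 350 × 2004 = 631.3 kN.
Block shear: shear path 1×[36+4×95] = 1×416 mm, A_gv = 4992, A_nv = 1×(416 − 4.5×32)×12 = 3264 mm²; tension to near edge: (36 − 0.5×32)×12 = 240 mm². R_n = min(0.6×450×3264, 0.6×350×4992) + 1.0×450×240 = min(881.28, 1048.3) + 108 = 989.28 kN. φR_n = 0.75 × 989.28 = 742.0 kN.
Tension rupture (net): A_n = (167 − 1×32)×12 = 1620 mm² (U = 1.0, A_e = A_n). φR_n = 0.75 × 450 × 1620 = 546.8 kN.
Governing: min(1597.4, 1151.8, 631.3, 742.0, 546.8) = 546.8 kN → net-section rupture.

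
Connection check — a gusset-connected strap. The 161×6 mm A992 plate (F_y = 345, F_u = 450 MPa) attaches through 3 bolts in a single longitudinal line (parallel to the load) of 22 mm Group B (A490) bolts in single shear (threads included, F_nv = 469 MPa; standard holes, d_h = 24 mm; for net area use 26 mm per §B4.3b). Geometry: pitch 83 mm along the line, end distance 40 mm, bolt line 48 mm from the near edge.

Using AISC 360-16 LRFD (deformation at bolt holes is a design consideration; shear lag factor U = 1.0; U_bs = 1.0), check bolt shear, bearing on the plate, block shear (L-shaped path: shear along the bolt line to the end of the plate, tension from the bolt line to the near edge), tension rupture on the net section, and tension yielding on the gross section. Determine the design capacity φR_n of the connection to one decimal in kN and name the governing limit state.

242.2 kN (block shear governs)

Bolt shear: A_b = π(22)²/4 = 380.13 mm². φR_n = 0.75 × 469 × 380.13 × 3 × 1 = 401.1 kN.
Bearing (6 mm plate, F_u = 450 MPa): end bolts L_c = 40 − 24/2 = 28, R_n = min(1.2×28×6×450, 2.4×22×6×450) = 90.72 kN/bolt; interior L_c = 83 − 24 = 59, R_n = 142.56 kN/bolt. φR_n = 0.75 × (1×90.72 + 2×142.56) = 281.9 kN.
Block shear: shear path 1×[40+2×83] = 1×206 mm, A_gv = 1236, A_nv = 1×(206 − 2.5×26)×6 = 846 mm²; tension to near edge: (48 − 0.5×26)×6 = 210 mm². R_n = min(0.6×450×846, 0.6×345×1236) + 1.0×450×210 = min(228.42, 255.85) + 94.5 = 322.92 kN. φR_n = 0.75 × 322.92 = 242.2 kN.
Tension rupture (net): A_n = (161 − 1×26)×6 = 810 mm² (U = 1.0, A_e = A_n). φR_n = 0.75 × 450 × 810 = 273.4 kN.
Tension yield (gross): A_g = 161×6 = 966 mm². φR_n = 0.90 × 345 × 966 = 299.9 kN.
Governing: min(401.1, 281.9, 242.2, 273.4, 299.9) = 242.2 kN → block shear.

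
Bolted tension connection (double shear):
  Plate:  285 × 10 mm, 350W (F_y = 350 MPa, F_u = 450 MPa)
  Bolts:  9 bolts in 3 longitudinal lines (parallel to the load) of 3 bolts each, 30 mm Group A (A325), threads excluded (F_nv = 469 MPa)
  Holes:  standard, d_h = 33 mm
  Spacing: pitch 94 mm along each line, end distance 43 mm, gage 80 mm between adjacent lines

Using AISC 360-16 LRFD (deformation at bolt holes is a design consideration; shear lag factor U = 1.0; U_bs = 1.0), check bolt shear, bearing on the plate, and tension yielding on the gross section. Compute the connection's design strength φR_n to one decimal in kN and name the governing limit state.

897.8 kN (gross-section yield governs)

Bolt shear: A_b = π(30)²/4 = 706.86 mm². φR_n = 0.75 × 469 × 706.86 × 9 × 2 = 4475.5 kN.
Bearing (10 mm plate, F_u = 450 MPa): end bolts L_c = 43 − 33/2 = 26.5, R_n = min(1.2×26.5×10×450, 2.4×30×10×450) = 143.1 kN/bolt; interior L_c = 94 − 33 = 61, R_n = 324 kN/bolt. φR_n = 0.75 × (3×143.1 + 6×324) = 1780.0 kN.
Tension yield (gross): A_g = 285×10 = 2850 mm². φR_n = 0.90 × 350 × 2850 = 897.8 kN.
Governing: min(4475.5, 1780.0, 897.8) = 897.8 kN → gross-section yield.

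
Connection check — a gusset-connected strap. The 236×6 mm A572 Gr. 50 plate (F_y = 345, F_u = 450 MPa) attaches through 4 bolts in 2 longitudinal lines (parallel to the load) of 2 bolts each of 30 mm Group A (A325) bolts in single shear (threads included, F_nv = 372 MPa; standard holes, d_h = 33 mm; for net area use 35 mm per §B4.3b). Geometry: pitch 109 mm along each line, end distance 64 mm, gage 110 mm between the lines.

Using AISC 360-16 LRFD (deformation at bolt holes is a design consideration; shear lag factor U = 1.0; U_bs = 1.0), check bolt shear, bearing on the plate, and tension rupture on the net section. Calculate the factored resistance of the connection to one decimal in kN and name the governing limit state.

336.2 kN (net-section rupture governs)

Bolt shear: A_b = π(30)²/4 = 706.86 mm². φR_n = 0.75 × 372 × 706.86 × 4 × 1 = 788.9 kN.
Bearing (6 mm plate, F_u = 450 MPa): end bolts L_c = 64 − 33/2 = 47.5, R_n = min(1.2×47.5×6×450, 2.4×30×6×450) = 153.9 kN/bolt; interior L_c = 109 − 33 = 76, R_n = 194.4 kN/bolt. φR_n = 0.75 × (2×153.9 + 2×194.4) = 522.5 kN.
Tension rupture (net): A_n = (236 − 2×35)×6 = 996 mm² (U = 1.0, A_e = A_n). φR_n = 0.75 × 450 × 996 = 336.2 kN.
Governing: min(788.9, 522.5, 336.2) = 336.2 kN → net-section rupture.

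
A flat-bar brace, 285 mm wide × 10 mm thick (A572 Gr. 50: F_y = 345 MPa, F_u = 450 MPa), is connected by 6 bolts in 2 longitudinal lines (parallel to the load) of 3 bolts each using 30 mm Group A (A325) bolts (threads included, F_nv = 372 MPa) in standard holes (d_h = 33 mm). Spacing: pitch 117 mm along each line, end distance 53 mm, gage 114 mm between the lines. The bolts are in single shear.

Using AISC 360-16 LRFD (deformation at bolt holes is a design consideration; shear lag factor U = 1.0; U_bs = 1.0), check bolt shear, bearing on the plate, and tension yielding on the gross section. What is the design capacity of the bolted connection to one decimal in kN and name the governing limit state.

884.9 kN (gross-section yield governs)

Bolt shear: A_b = π(30)²/4 = 706.86 mm². φR_n = 0.75 × 372 × 706.86 × 6 × 1 = 1183.3 kN.
Bearing (10 mm plate, F_u = 450 MPa): end bolts L_c = 53 − 33/2 = 36.5, R_n = min(1.2×36.5×10×450, 2.4×30×10×450) = 197.1 kN/bolt; interior L_c = 117 − 33 = 84, R_n = 324 kN/bolt. φR_n = 0.75 × (2×197.1 + 4×324) = 1267.7 kN.
Tension yield (gross): A_g = 285×10 = 2850 mm². φR_n = 0.90 × 345 × 2850 = 884.9 kN.
Governing: min(1183.3, 1267.7, 884.9) = 884.9 kN → gross-section yield.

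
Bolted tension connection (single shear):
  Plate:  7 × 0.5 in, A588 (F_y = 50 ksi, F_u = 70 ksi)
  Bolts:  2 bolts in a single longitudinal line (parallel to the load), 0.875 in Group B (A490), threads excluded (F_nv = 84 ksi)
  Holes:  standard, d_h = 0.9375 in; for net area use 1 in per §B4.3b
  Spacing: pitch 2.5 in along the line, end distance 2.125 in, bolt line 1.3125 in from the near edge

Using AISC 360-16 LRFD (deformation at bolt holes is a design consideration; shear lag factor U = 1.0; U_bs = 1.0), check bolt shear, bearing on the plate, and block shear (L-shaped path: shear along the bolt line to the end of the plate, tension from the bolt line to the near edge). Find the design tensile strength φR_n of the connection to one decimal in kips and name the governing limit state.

Bolt shear: A_b = π(0.875)²/4 = 0.60132 in². φR_n = 0.75 × 84 × 0.60132 × 2 × 1 = 75.8 kips.
Bearing (0.5 in plate, F_u = 70 ksi): end bolts L_c = 2.125 − 0.9375/2 = 1.65625, R_n = min(1.2×1.65625×0.5×70, 2.4×0.875×0.5×70) = 69.563 kips/bolt; interior L_c = 2.5 − 0.9375 = 1.5625, R_n = 65.625 kips/bolt. φR_n = 0.75 × (1×69.563 + 1×65.625) = 101.4 kips.
Block shear: shear path 1×[2.125+1×2.5] = 1×4.625 in, A_gv = 2.3125, A_nv = 1×(4.625 − 1.5×1)×0.5 = 1.5625 in²; tension to near edge: (1.3125 − 0.5×1)×0.5 = 0.40625 in². R_n = min(0.6×70×1.5625, 0.6×50×2.3125) + 1.0×70×0.40625 = min(65.625, 69.375) + 28.438 = 94.063 kips. φR_n = 0.75 × 94.063 = 70.5 kips.
Governing: min(75.8, 101.4, 70.5) = 70.5 kips → block shear.

70.5 kips (block shear governs)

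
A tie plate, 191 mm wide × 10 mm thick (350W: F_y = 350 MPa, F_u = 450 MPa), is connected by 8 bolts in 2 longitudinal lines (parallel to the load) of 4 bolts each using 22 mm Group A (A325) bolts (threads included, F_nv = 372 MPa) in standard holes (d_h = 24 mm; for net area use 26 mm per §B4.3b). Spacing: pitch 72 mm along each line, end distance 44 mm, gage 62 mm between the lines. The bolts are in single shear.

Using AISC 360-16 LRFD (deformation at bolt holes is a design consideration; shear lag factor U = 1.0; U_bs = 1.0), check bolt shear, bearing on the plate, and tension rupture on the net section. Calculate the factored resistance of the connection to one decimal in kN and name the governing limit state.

469.1 kN (net-section rupture governs)

Bolt shear: A_b = π(22)²/4 = 380.13 mm². φR_n = 0.75 × 372 × 380.13 × 8 × 1 = 848.5 kN.
Bearing (10 mm plate, F_u = 450 MPa): end bolts L_c = 44 − 24/2 = 32, R_n = min(1.2×32×10×450, 2.4×22×10×450) = 172.8 kN/bolt; interior L_c = 72 − 24 = 48, R_n = 237.6 kN/bolt. φR_n = 0.75 × (2×172.8 + 6×237.6) = 1328.4 kN.
Tension rupture (net): A_n = (191 − 2×26)×10 = 1390 mm² (U = 1.0, A_e = A_n). φR_n = 0.75 × 450 × 1390 = 469.1 kN.
Governing: min(848.5, 1328.4, 469.1) = 469.1 kN → net-section rupture.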